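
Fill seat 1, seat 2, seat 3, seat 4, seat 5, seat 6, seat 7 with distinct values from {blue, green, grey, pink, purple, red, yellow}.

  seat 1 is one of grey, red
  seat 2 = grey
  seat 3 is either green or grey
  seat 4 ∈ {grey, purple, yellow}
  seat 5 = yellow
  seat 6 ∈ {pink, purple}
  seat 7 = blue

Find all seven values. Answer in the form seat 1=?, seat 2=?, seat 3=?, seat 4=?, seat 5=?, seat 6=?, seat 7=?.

seat 1=red, seat 2=grey, seat 3=green, seat 4=purple, seat 5=yellow, seat 6=pink, seat 7=blue

seat 2 has just one choice, so seat 2 = grey. Strike grey from seat 1, seat 3, seat 4.
That leaves seat 3 = green.
seat 5's domain is down to {yellow}, so seat 5 = yellow. Eliminate yellow elsewhere: seat 4.
seat 7 has just one choice, so seat 7 = blue.
seat 1 has just one choice, so seat 1 = red.
seat 4 must be purple (only option left). Remove purple from seat 6.
That leaves seat 6 = pink.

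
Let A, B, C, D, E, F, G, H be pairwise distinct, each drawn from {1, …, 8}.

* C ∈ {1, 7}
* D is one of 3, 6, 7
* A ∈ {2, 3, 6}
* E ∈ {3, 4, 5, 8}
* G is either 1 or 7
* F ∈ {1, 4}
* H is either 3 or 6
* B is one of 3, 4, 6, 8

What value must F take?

4

The 8 variables together cover exactly {1, 2, 3, 4, 5, 6, 7, 8} — 8 values for 8 variables — and 2 appears only in A's list, so A = 2.
The 7 still-open variables draw from only 7 values {1, 3, 4, 5, 6, 7, 8}, so each is used; only E can be 5, hence E = 5.
The 6 still-open variables draw from only 6 values {1, 3, 4, 6, 7, 8}, so each is used; only B can be 8, hence B = 8.
The 5 still-open variables together cover exactly {1, 3, 4, 6, 7} — 5 values for 5 variables — and 4 appears only in F's list, so F = 4.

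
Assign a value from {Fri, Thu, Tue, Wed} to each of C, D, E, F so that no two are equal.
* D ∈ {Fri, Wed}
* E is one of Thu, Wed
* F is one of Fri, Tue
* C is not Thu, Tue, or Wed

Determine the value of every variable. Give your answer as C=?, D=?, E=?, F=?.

C=Fri, D=Wed, E=Thu, F=Tue

C must be Fri (only option left). Strike Fri from D, F.
D's domain is down to {Wed}, so D = Wed. So E can't be Wed.
E must be Thu (only option left).
That leaves F = Tue.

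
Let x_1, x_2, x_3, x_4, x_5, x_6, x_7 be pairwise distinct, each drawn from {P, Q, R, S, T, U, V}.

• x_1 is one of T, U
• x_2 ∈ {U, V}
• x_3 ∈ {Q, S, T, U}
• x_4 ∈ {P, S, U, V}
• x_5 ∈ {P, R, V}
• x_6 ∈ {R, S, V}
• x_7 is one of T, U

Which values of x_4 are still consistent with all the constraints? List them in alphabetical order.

The 7 variables together cover exactly {P, Q, R, S, T, U, V} — 7 values for 7 variables — and Q appears only in x_3's list, so x_3 = Q.
x_1 and x_7 share exactly the 2 values {T, U}; by pigeonhole those values go to them, so strike T, U from x_2, x_4.
That leaves x_2 = V. Eliminate V elsewhere: x_4, x_5, x_6.
No further eliminations apply; x_4 can still be any of P, S.

P, S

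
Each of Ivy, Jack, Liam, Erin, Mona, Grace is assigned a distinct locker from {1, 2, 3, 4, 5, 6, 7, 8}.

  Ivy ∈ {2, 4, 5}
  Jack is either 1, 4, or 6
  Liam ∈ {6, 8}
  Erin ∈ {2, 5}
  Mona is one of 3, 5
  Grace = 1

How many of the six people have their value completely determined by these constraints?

1

Grace's domain is down to {1}, so Grace = 1. So Jack can't be 1.
Determined: Grace=1. The other people each still have more than one consistent value. That makes 1.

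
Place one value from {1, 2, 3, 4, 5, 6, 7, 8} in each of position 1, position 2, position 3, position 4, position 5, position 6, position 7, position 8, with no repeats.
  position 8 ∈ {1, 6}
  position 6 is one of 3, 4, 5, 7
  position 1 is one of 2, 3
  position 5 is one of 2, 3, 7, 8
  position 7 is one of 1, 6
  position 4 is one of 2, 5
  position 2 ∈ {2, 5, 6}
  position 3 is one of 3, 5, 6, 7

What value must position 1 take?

The 8 variables draw from only 8 values {1, 2, 3, 4, 5, 6, 7, 8}, so each is used; only position 6 can be 4, hence position 6 = 4.
Among the 7 still-open variables, 8 fits only position 5 (and all 7 values in {1, 2, 3, 5, 6, 7, 8} must be used), so position 5 = 8.
Among the 6 still-open variables, 7 fits only position 3 (and all 6 values in {1, 2, 3, 5, 6, 7} must be used), so position 3 = 7.
The 5 still-open variables together cover exactly {1, 2, 3, 5, 6} — 5 values for 5 variables — and 3 appears only in position 1's list, so position 1 = 3.

3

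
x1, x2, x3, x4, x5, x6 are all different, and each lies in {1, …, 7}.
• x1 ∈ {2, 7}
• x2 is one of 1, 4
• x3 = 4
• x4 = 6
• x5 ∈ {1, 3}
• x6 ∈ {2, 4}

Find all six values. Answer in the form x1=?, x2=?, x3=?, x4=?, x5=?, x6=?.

x1=7, x2=1, x3=4, x4=6, x5=3, x6=2

x3 must be 4 (only option left). Strike 4 from x2, x6.
x4 must be 6 (only option left).
That leaves x6 = 2. Eliminate 2 elsewhere: x1.
x1's domain is down to {7}, so x1 = 7.
x2's domain is down to {1}, so x2 = 1. Eliminate 1 elsewhere: x5.
That leaves x5 = 3.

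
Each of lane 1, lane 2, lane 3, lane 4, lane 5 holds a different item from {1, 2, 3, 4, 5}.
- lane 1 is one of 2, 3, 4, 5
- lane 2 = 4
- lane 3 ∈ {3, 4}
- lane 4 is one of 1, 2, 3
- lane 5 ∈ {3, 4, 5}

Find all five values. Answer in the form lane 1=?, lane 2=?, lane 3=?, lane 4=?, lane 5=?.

lane 1=2, lane 2=4, lane 3=3, lane 4=1, lane 5=5

lane 2's domain is down to {4}, so lane 2 = 4. Strike 4 from lane 1, lane 3, lane 5.
lane 3's domain is down to {3}, so lane 3 = 3. Eliminate 3 elsewhere: lane 1, lane 4, lane 5.
lane 5's domain is down to {5}, so lane 5 = 5. So lane 1 can't be 5.
That leaves lane 1 = 2. Eliminate 2 elsewhere: lane 4.
lane 4 has just one choice, so lane 4 = 1.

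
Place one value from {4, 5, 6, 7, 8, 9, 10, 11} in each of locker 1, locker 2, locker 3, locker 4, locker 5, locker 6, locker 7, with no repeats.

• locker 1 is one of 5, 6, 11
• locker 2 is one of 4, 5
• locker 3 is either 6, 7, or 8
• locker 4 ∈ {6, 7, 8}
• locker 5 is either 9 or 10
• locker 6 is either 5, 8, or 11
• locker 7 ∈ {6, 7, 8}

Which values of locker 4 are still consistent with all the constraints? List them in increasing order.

6, 7, 8

locker 3, locker 4, locker 7 between them cover only {6, 7, 8} — a naked triple. Remove those values from locker 1, locker 6.
locker 1 and locker 6 share exactly the 2 values {5, 11}; by pigeonhole those values go to them, so strike 5, 11 from locker 2.
locker 2 must be 4 (only option left).
No further eliminations apply; locker 4 can still be any of 6, 7, 8.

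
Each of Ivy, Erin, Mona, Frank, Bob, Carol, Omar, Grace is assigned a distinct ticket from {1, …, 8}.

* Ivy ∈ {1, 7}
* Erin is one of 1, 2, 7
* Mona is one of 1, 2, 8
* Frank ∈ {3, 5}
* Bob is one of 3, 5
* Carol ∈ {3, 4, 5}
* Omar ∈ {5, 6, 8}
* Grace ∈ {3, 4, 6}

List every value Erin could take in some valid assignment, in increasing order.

1, 2, 7

Frank and Bob between them cover only {3, 5} — a naked pair. Remove those values from Carol, Omar, Grace.
That leaves Carol = 4. Eliminate 4 elsewhere: Grace.
Grace's domain is down to {6}, so Grace = 6. So Omar can't be 6.
That leaves Omar = 8. So Mona can't be 8.
No further eliminations apply; Erin can still be any of 1, 2, 7.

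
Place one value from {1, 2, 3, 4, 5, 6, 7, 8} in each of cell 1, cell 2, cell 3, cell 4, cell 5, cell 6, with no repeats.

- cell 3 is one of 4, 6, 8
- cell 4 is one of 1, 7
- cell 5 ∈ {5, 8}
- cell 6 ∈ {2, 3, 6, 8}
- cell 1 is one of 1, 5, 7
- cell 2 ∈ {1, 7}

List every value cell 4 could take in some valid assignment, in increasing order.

cell 2 and cell 4 between them cover only {1, 7} — a naked pair. Remove those values from cell 1.
That leaves cell 1 = 5. So cell 5 can't be 5.
cell 5 has just one choice, so cell 5 = 8. Eliminate 8 elsewhere: cell 3, cell 6.
No further eliminations apply; cell 4 can still be any of 1, 7.

1, 7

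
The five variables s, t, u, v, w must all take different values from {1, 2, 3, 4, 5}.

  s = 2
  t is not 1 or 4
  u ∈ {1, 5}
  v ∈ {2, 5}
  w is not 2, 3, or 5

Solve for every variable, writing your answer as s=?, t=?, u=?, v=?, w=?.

s's domain is down to {2}, so s = 2. Strike 2 from t, v.
That leaves v = 5. Strike 5 from t, u.
That leaves t = 3.
u has just one choice, so u = 1. Eliminate 1 elsewhere: w.
w must be 4 (only option left).

s=2, t=3, u=1, v=5, w=4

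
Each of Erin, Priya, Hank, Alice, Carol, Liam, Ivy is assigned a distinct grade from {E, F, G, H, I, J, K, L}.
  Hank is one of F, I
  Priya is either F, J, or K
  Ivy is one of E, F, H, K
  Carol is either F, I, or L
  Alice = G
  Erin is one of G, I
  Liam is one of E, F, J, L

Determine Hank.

Alice has just one choice, so Alice = G. Eliminate G elsewhere: Erin.
Erin has just one choice, so Erin = I. So Hank, Carol can't be I.
So Hank = F.

F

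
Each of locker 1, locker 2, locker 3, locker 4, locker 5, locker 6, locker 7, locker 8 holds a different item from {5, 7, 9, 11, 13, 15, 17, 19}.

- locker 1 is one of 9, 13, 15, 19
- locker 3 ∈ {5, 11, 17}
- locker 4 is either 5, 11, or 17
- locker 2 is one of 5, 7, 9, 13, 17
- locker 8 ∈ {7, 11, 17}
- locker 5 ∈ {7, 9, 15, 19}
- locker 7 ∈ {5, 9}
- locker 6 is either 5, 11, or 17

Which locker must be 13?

locker 2

The 3 variables locker 3, locker 4, locker 6 are confined to {5, 11, 17}, which locks those values in; drop them from locker 2, locker 7, locker 8.
locker 7's domain is down to {9}, so locker 7 = 9. So locker 1, locker 2, locker 5 can't be 9.
locker 8 has just one choice, so locker 8 = 7. Remove 7 from locker 2, locker 5.
So 13 goes to locker 2.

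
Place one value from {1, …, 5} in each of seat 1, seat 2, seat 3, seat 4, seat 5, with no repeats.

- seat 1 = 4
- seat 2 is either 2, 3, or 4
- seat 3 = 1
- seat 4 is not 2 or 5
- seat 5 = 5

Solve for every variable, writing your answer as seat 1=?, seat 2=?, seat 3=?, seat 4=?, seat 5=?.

seat 1 must be 4 (only option left). Remove 4 from seat 2, seat 4.
seat 3 has just one choice, so seat 3 = 1. Eliminate 1 elsewhere: seat 4.
That leaves seat 4 = 3. Eliminate 3 elsewhere: seat 2.
seat 5's domain is down to {5}, so seat 5 = 5.
That leaves seat 2 = 2.

seat 1=4, seat 2=2, seat 3=1, seat 4=3, seat 5=5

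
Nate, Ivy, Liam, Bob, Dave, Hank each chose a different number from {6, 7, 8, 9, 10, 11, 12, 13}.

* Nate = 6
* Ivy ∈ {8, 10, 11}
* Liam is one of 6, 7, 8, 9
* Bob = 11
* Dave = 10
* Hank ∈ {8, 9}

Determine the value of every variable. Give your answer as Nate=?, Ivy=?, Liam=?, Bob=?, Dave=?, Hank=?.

Nate=6, Ivy=8, Liam=7, Bob=11, Dave=10, Hank=9

Nate's domain is down to {6}, so Nate = 6. Eliminate 6 elsewhere: Liam.
That leaves Bob = 11. Strike 11 from Ivy.
Dave's domain is down to {10}, so Dave = 10. Strike 10 from Ivy.
Ivy must be 8 (only option left). Remove 8 from Liam, Hank.
That leaves Hank = 9. Strike 9 from Liam.
Liam has just one choice, so Liam = 7.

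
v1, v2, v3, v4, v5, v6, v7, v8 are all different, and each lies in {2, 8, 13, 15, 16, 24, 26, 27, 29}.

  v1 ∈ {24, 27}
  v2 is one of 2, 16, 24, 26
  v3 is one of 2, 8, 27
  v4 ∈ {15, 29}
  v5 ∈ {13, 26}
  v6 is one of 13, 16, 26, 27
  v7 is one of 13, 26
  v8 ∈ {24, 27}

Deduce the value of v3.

8

v1 and v8 share exactly the 2 values {24, 27}; by pigeonhole those values go to them, so strike 24, 27 from v2, v3, v6.
v5 and v7 share exactly the 2 values {13, 26}; by pigeonhole those values go to them, so strike 13, 26 from v2, v6.
v6 has just one choice, so v6 = 16. Eliminate 16 elsewhere: v2.
v2 must be 2 (only option left). Strike 2 from v3.
So v3 = 8.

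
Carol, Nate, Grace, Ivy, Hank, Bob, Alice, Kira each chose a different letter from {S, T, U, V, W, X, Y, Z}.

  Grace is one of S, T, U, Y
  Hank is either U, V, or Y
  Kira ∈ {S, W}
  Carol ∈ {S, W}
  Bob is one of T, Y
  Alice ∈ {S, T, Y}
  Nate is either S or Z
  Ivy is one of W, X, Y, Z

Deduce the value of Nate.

The 8 variables draw from only 8 values {S, T, U, V, W, X, Y, Z}, so each is used; only Hank can be V, hence Hank = V.
The 7 still-open variables together cover exactly {S, T, U, W, X, Y, Z} — 7 values for 7 variables — and U appears only in Grace's list, so Grace = U.
Among the 6 still-open variables, X fits only Ivy (and all 6 values in {S, T, W, X, Y, Z} must be used), so Ivy = X.
The 5 still-open variables together cover exactly {S, T, W, Y, Z} — 5 values for 5 variables — and Z appears only in Nate's list, so Nate = Z.

Z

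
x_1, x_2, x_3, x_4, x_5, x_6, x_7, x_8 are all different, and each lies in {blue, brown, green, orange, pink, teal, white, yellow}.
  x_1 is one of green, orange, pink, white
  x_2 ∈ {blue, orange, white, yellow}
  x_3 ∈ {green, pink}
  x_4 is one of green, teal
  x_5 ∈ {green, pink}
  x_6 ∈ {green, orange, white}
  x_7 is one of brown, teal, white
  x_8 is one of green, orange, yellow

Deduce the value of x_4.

teal

The 8 variables draw from only 8 values {blue, brown, green, orange, pink, teal, white, yellow}, so each is used; only x_2 can be blue, hence x_2 = blue.
Among the 7 still-open variables, brown fits only x_7 (and all 7 values in {brown, green, orange, pink, teal, white, yellow} must be used), so x_7 = brown.
The 6 still-open variables draw from only 6 values {green, orange, pink, teal, white, yellow}, so each is used; only x_4 can be teal, hence x_4 = teal.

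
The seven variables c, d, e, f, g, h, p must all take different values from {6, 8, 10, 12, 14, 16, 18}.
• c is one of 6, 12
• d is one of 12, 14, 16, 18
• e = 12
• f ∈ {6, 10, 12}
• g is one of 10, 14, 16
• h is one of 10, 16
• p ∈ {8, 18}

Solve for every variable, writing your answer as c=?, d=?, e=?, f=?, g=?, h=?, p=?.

c=6, d=18, e=12, f=10, g=14, h=16, p=8

e has just one choice, so e = 12. So c, d, f can't be 12.
c's domain is down to {6}, so c = 6. So f can't be 6.
f has just one choice, so f = 10. Remove 10 from g, h.
h's domain is down to {16}, so h = 16. Eliminate 16 elsewhere: d, g.
g has just one choice, so g = 14. Remove 14 from d.
d must be 18 (only option left). Eliminate 18 elsewhere: p.
p's domain is down to {8}, so p = 8.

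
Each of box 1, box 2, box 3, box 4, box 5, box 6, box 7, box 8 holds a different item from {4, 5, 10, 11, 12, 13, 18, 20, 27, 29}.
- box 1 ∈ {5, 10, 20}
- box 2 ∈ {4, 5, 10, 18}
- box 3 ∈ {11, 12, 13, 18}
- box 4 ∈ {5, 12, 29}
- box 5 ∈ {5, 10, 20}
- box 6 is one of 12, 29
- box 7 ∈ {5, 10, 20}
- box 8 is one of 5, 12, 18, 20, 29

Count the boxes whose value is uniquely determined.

2

The 3 variables box 1, box 5, box 7 are confined to {5, 10, 20}, which locks those values in; drop them from box 2, box 4, box 8.
box 4 and box 6 between them cover only {12, 29} — a naked pair. Remove those values from box 3, box 8.
box 8's domain is down to {18}, so box 8 = 18. Eliminate 18 elsewhere: box 2, box 3.
That leaves box 2 = 4.
Determined: box 2=4, box 8=18. The other boxes each still have more than one consistent value. That makes 2.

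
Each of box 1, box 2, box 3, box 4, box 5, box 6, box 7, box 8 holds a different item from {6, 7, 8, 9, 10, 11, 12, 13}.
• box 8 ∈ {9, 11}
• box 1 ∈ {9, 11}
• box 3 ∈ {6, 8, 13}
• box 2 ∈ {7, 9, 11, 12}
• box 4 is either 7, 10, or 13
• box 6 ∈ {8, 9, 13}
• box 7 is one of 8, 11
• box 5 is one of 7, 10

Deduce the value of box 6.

13

The 8 variables draw from only 8 values {6, 7, 8, 9, 10, 11, 12, 13}, so each is used; only box 3 can be 6, hence box 3 = 6.
The 7 still-open variables draw from only 7 values {7, 8, 9, 10, 11, 12, 13}, so each is used; only box 2 can be 12, hence box 2 = 12.
The 2 variables box 1 and box 8 are confined to {9, 11}, which locks those values in; drop them from box 6, box 7.
That leaves box 7 = 8. Remove 8 from box 6.
So box 6 = 13.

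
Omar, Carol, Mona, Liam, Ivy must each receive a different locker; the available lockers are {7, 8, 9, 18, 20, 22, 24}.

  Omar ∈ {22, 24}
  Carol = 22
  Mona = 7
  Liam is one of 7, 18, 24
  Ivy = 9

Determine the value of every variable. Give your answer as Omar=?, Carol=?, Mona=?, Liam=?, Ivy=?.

Carol's domain is down to {22}, so Carol = 22. Strike 22 from Omar.
Mona's domain is down to {7}, so Mona = 7. Remove 7 from Liam.
Ivy has just one choice, so Ivy = 9.
That leaves Omar = 24. Eliminate 24 elsewhere: Liam.
That leaves Liam = 18.

Omar=24, Carol=22, Mona=7, Liam=18, Ivy=9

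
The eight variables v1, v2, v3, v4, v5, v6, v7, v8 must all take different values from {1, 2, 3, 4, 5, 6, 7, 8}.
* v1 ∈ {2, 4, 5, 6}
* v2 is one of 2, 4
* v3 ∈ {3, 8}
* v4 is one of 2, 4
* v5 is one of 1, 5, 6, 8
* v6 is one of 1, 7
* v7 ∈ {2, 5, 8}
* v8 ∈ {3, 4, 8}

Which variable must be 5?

The 8 variables together cover exactly {1, 2, 3, 4, 5, 6, 7, 8} — 8 values for 8 variables — and 7 appears only in v6's list, so v6 = 7.
The 7 still-open variables together cover exactly {1, 2, 3, 4, 5, 6, 8} — 7 values for 7 variables — and 1 appears only in v5's list, so v5 = 1.
Among the 6 still-open variables, 6 fits only v1 (and all 6 values in {2, 3, 4, 5, 6, 8} must be used), so v1 = 6.
The 5 still-open variables draw from only 5 values {2, 3, 4, 5, 8}, so each is used; only v7 can be 5, hence v7 = 5.

v7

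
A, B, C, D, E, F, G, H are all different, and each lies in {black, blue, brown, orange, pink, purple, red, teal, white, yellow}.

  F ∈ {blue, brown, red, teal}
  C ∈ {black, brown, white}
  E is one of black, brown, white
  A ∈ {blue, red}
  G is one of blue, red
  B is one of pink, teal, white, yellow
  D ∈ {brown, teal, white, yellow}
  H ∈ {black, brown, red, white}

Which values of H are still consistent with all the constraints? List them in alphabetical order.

The 8 variables together cover exactly {black, blue, brown, pink, red, teal, white, yellow} — 8 values for 8 variables — and pink appears only in B's list, so B = pink.
Among the 7 still-open variables, yellow fits only D (and all 7 values in {black, blue, brown, red, teal, white, yellow} must be used), so D = yellow.
The 6 still-open variables draw from only 6 values {black, blue, brown, red, teal, white}, so each is used; only F can be teal, hence F = teal.
A and G between them cover only {blue, red} — a naked pair. Remove those values from H.
No further eliminations apply; H can still be any of black, brown, white.

black, brown, white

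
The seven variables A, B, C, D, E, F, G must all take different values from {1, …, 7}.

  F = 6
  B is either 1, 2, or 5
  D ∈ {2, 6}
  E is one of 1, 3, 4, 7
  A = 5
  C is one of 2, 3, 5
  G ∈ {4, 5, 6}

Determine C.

A's domain is down to {5}, so A = 5. So B, C, G can't be 5.
F has just one choice, so F = 6. Eliminate 6 elsewhere: D, G.
That leaves G = 4. Eliminate 4 elsewhere: E.
D has just one choice, so D = 2. Remove 2 from B, C.
So C = 3.

3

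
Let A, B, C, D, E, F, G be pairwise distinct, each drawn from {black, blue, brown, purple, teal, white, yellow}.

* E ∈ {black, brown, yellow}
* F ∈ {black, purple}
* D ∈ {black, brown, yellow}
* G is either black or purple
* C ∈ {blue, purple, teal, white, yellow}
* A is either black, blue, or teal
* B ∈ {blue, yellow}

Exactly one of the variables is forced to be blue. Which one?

The 7 variables together cover exactly {black, blue, brown, purple, teal, white, yellow} — 7 values for 7 variables — and white appears only in C's list, so C = white.
Among the 6 still-open variables, teal fits only A (and all 6 values in {black, blue, brown, purple, teal, yellow} must be used), so A = teal.
Among the 5 still-open variables, blue fits only B (and all 5 values in {black, blue, brown, purple, yellow} must be used), so B = blue.

B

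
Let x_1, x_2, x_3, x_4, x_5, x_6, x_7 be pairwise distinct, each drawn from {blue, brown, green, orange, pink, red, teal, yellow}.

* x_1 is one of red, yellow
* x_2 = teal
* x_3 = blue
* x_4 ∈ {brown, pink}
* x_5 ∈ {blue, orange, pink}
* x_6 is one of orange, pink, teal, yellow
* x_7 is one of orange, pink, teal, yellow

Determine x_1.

red

x_2 has just one choice, so x_2 = teal. So x_6, x_7 can't be teal.
x_3 must be blue (only option left). Eliminate blue elsewhere: x_5.
The 5 still-open variables together cover exactly {brown, orange, pink, red, yellow} — 5 values for 5 variables — and brown appears only in x_4's list, so x_4 = brown.
The 4 still-open variables together cover exactly {orange, pink, red, yellow} — 4 values for 4 variables — and red appears only in x_1's list, so x_1 = red.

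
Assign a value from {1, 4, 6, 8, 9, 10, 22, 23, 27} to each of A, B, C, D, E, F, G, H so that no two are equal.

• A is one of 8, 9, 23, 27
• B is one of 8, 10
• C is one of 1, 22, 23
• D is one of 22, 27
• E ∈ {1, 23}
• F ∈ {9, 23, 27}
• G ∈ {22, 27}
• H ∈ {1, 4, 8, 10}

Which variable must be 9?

F

The 8 variables draw from only 8 values {1, 4, 8, 9, 10, 22, 23, 27}, so each is used; only H can be 4, hence H = 4.
The 7 still-open variables draw from only 7 values {1, 8, 9, 10, 22, 23, 27}, so each is used; only B can be 10, hence B = 10.
The 6 still-open variables together cover exactly {1, 8, 9, 22, 23, 27} — 6 values for 6 variables — and 8 appears only in A's list, so A = 8.
The 5 still-open variables draw from only 5 values {1, 9, 22, 23, 27}, so each is used; only F can be 9, hence F = 9.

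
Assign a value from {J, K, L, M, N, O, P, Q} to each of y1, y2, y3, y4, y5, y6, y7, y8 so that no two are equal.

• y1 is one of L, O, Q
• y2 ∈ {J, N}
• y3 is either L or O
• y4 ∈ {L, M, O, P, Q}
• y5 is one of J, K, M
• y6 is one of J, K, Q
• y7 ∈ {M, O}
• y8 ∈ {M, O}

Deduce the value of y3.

L

The 8 variables together cover exactly {J, K, L, M, N, O, P, Q} — 8 values for 8 variables — and N appears only in y2's list, so y2 = N.
The 7 still-open variables draw from only 7 values {J, K, L, M, O, P, Q}, so each is used; only y4 can be P, hence y4 = P.
The 2 variables y7 and y8 are confined to {M, O}, which locks those values in; drop them from y1, y3, y5.
So y3 = L.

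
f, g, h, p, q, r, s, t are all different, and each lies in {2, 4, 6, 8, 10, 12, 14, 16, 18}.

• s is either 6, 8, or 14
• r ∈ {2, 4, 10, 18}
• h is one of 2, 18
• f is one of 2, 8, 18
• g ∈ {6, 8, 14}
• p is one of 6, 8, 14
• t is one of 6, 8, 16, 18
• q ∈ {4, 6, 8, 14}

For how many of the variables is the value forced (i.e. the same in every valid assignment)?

3

The 8 variables together cover exactly {2, 4, 6, 8, 10, 14, 16, 18} — 8 values for 8 variables — and 10 appears only in r's list, so r = 10.
Among the 7 still-open variables, 4 fits only q (and all 7 values in {2, 4, 6, 8, 14, 16, 18} must be used), so q = 4.
The 6 still-open variables together cover exactly {2, 6, 8, 14, 16, 18} — 6 values for 6 variables — and 16 appears only in t's list, so t = 16.
g, p, s share exactly the 3 values {6, 8, 14}; by pigeonhole those values go to them, so strike 6, 8, 14 from f.
Determined: q=4, r=10, t=16. The other variables each still have more than one consistent value. That makes 3.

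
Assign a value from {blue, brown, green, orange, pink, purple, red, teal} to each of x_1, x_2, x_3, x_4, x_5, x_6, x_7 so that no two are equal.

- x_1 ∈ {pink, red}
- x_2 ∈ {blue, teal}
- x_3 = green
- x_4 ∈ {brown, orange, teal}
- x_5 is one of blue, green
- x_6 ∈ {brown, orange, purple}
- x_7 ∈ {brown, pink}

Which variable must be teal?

x_2

x_3's domain is down to {green}, so x_3 = green. Strike green from x_5.
x_5 has just one choice, so x_5 = blue. Strike blue from x_2.
So teal goes to x_2.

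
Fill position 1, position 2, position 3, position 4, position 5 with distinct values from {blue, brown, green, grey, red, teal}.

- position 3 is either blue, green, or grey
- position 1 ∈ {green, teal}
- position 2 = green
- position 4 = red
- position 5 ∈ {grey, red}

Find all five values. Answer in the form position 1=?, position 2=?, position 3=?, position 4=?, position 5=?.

position 1=teal, position 2=green, position 3=blue, position 4=red, position 5=grey

position 2 must be green (only option left). So position 1, position 3 can't be green.
position 4's domain is down to {red}, so position 4 = red. So position 5 can't be red.
position 5's domain is down to {grey}, so position 5 = grey. Strike grey from position 3.
position 1's domain is down to {teal}, so position 1 = teal.
That leaves position 3 = blue.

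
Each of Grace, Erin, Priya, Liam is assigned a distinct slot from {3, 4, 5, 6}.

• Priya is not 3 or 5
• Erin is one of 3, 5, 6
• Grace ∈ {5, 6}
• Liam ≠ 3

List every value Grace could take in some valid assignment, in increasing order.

The 4 variables together cover exactly {3, 4, 5, 6} — 4 values for 4 variables — and 3 appears only in Erin's list, so Erin = 3.
No further eliminations apply; Grace can still be any of 5, 6.

5, 6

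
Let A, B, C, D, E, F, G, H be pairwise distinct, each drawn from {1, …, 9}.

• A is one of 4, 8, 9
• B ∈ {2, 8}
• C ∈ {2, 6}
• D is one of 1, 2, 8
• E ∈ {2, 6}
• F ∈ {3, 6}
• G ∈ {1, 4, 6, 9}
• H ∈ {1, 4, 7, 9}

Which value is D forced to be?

1

Among the 8 variables, 3 fits only F (and all 8 values in {1, 2, 3, 4, 6, 7, 8, 9} must be used), so F = 3.
Among the 7 still-open variables, 7 fits only H (and all 7 values in {1, 2, 4, 6, 7, 8, 9} must be used), so H = 7.
C and E share exactly the 2 values {2, 6}; by pigeonhole those values go to them, so strike 2, 6 from B, D, G.
B has just one choice, so B = 8. Eliminate 8 elsewhere: A, D.
So D = 1.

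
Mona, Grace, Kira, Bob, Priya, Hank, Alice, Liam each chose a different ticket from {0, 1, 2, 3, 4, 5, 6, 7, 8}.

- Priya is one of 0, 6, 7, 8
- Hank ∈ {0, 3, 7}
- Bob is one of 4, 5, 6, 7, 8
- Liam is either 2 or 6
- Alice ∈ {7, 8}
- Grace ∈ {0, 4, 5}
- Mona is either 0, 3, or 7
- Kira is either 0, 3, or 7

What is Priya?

The 8 variables draw from only 8 values {0, 2, 3, 4, 5, 6, 7, 8}, so each is used; only Liam can be 2, hence Liam = 2.
Mona, Kira, Hank share exactly the 3 values {0, 3, 7}; by pigeonhole those values go to them, so strike 0, 3, 7 from Grace, Bob, Priya, Alice.
That leaves Alice = 8. Remove 8 from Bob, Priya.
So Priya = 6.

6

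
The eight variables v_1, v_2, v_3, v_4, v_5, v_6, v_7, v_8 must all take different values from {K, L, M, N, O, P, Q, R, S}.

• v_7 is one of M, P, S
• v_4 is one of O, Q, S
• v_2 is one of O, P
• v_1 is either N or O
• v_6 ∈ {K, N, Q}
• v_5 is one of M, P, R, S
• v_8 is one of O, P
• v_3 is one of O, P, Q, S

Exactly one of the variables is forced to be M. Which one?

v_7

Among the 8 variables, K fits only v_6 (and all 8 values in {K, M, N, O, P, Q, R, S} must be used), so v_6 = K.
The 7 still-open variables draw from only 7 values {M, N, O, P, Q, R, S}, so each is used; only v_1 can be N, hence v_1 = N.
The 6 still-open variables together cover exactly {M, O, P, Q, R, S} — 6 values for 6 variables — and R appears only in v_5's list, so v_5 = R.
Among the 5 still-open variables, M fits only v_7 (and all 5 values in {M, O, P, Q, S} must be used), so v_7 = M.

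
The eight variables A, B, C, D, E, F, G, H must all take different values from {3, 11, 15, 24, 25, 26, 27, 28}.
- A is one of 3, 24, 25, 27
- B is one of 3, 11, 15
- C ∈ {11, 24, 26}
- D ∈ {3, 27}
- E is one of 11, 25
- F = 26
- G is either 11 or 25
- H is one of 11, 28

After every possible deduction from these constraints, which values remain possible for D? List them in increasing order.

F's domain is down to {26}, so F = 26. Strike 26 from C.
The 7 still-open variables together cover exactly {3, 11, 15, 24, 25, 27, 28} — 7 values for 7 variables — and 15 appears only in B's list, so B = 15.
The 6 still-open variables together cover exactly {3, 11, 24, 25, 27, 28} — 6 values for 6 variables — and 28 appears only in H's list, so H = 28.
E and G between them cover only {11, 25} — a naked pair. Remove those values from A, C.
That leaves C = 24. Remove 24 from A.
No further eliminations apply; D can still be any of 3, 27.

3, 27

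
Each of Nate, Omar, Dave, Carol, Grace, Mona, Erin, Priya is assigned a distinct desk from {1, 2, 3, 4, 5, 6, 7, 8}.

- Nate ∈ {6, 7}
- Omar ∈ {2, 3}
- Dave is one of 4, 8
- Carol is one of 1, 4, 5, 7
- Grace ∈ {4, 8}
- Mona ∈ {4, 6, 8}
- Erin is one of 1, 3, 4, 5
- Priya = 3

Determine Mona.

6

Priya must be 3 (only option left). Eliminate 3 elsewhere: Omar, Erin.
Omar has just one choice, so Omar = 2.
Dave and Grace between them cover only {4, 8} — a naked pair. Remove those values from Carol, Mona, Erin.
So Mona = 6.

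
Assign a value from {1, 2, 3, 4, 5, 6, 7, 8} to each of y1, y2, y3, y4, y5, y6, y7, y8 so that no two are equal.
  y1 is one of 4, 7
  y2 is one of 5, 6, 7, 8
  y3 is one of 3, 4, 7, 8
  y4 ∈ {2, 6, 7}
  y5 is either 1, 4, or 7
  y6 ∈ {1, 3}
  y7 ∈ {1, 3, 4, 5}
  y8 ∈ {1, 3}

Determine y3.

8

The 8 variables draw from only 8 values {1, 2, 3, 4, 5, 6, 7, 8}, so each is used; only y4 can be 2, hence y4 = 2.
The 7 still-open variables draw from only 7 values {1, 3, 4, 5, 6, 7, 8}, so each is used; only y2 can be 6, hence y2 = 6.
The 6 still-open variables together cover exactly {1, 3, 4, 5, 7, 8} — 6 values for 6 variables — and 5 appears only in y7's list, so y7 = 5.
The 5 still-open variables draw from only 5 values {1, 3, 4, 7, 8}, so each is used; only y3 can be 8, hence y3 = 8.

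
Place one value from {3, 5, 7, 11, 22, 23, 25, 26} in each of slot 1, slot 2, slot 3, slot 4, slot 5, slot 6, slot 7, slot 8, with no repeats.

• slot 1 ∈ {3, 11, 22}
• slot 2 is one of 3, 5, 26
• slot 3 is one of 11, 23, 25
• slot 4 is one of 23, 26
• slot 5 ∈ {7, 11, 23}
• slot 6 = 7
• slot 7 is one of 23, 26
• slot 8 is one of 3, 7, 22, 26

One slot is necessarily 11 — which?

slot 5

slot 6 has just one choice, so slot 6 = 7. Strike 7 from slot 5, slot 8.
The 7 still-open variables together cover exactly {3, 5, 11, 22, 23, 25, 26} — 7 values for 7 variables — and 5 appears only in slot 2's list, so slot 2 = 5.
The 6 still-open variables together cover exactly {3, 11, 22, 23, 25, 26} — 6 values for 6 variables — and 25 appears only in slot 3's list, so slot 3 = 25.
slot 4 and slot 7 between them cover only {23, 26} — a naked pair. Remove those values from slot 5, slot 8.
So 11 goes to slot 5.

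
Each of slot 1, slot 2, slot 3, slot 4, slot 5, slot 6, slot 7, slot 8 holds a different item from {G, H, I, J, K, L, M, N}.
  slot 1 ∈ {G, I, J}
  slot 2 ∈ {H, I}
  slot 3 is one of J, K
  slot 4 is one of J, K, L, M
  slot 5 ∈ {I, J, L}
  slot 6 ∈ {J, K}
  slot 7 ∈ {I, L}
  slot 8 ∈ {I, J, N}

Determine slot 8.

N

The 8 variables together cover exactly {G, H, I, J, K, L, M, N} — 8 values for 8 variables — and G appears only in slot 1's list, so slot 1 = G.
The 7 still-open variables draw from only 7 values {H, I, J, K, L, M, N}, so each is used; only slot 2 can be H, hence slot 2 = H.
The 6 still-open variables together cover exactly {I, J, K, L, M, N} — 6 values for 6 variables — and M appears only in slot 4's list, so slot 4 = M.
The 5 still-open variables together cover exactly {I, J, K, L, N} — 5 values for 5 variables — and N appears only in slot 8's list, so slot 8 = N.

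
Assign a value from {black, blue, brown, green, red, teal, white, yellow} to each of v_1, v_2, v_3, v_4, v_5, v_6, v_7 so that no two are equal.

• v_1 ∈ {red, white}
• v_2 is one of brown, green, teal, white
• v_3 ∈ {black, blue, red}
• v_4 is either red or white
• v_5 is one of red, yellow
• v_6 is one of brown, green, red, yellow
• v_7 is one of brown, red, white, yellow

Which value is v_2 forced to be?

teal

v_1 and v_4 share exactly the 2 values {red, white}; by pigeonhole those values go to them, so strike red, white from v_2, v_3, v_5, v_6, v_7.
That leaves v_5 = yellow. Strike yellow from v_6, v_7.
That leaves v_7 = brown. Eliminate brown elsewhere: v_2, v_6.
v_6 must be green (only option left). Strike green from v_2.
So v_2 = teal.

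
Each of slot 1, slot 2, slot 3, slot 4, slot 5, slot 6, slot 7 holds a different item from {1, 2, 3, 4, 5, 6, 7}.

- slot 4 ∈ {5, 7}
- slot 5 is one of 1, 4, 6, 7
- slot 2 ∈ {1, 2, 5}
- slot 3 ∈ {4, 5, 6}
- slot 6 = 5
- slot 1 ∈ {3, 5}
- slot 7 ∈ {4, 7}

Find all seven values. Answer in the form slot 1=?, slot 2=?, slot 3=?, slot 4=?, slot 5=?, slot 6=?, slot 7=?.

slot 1=3, slot 2=2, slot 3=6, slot 4=7, slot 5=1, slot 6=5, slot 7=4

slot 6's domain is down to {5}, so slot 6 = 5. Strike 5 from slot 1, slot 2, slot 3, slot 4.
slot 1's domain is down to {3}, so slot 1 = 3.
That leaves slot 4 = 7. So slot 5, slot 7 can't be 7.
That leaves slot 7 = 4. So slot 3, slot 5 can't be 4.
slot 3 must be 6 (only option left). Remove 6 from slot 5.
slot 5 has just one choice, so slot 5 = 1. Eliminate 1 elsewhere: slot 2.
slot 2 has just one choice, so slot 2 = 2.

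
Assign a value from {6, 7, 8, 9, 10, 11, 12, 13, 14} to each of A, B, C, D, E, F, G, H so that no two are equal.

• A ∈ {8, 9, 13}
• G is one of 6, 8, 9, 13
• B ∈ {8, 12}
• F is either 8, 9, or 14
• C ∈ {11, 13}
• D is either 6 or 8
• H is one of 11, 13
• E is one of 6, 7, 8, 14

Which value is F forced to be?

14

Among the 8 variables, 7 fits only E (and all 8 values in {6, 7, 8, 9, 11, 12, 13, 14} must be used), so E = 7.
The 7 still-open variables draw from only 7 values {6, 8, 9, 11, 12, 13, 14}, so each is used; only B can be 12, hence B = 12.
Among the 6 still-open variables, 14 fits only F (and all 6 values in {6, 8, 9, 11, 13, 14} must be used), so F = 14.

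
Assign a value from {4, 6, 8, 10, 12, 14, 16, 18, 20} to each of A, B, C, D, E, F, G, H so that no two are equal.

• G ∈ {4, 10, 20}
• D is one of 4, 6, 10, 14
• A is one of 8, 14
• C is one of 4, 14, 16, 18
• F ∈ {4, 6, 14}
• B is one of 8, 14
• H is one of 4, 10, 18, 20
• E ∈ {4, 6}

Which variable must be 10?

D

Among the 8 variables, 16 fits only C (and all 8 values in {4, 6, 8, 10, 14, 16, 18, 20} must be used), so C = 16.
The 7 still-open variables draw from only 7 values {4, 6, 8, 10, 14, 18, 20}, so each is used; only H can be 18, hence H = 18.
Among the 6 still-open variables, 20 fits only G (and all 6 values in {4, 6, 8, 10, 14, 20} must be used), so G = 20.
Among the 5 still-open variables, 10 fits only D (and all 5 values in {4, 6, 8, 10, 14} must be used), so D = 10.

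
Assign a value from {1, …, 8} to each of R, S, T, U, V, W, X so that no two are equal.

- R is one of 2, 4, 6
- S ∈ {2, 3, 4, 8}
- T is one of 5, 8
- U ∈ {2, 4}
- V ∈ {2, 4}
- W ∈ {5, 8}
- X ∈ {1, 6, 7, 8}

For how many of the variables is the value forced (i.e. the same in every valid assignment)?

The 2 variables T and W are confined to {5, 8}, which locks those values in; drop them from S, X.
U and V between them cover only {2, 4} — a naked pair. Remove those values from R, S.
R must be 6 (only option left). Remove 6 from X.
That leaves S = 3.
Determined: R=6, S=3. The other variables each still have more than one consistent value. That makes 2.

2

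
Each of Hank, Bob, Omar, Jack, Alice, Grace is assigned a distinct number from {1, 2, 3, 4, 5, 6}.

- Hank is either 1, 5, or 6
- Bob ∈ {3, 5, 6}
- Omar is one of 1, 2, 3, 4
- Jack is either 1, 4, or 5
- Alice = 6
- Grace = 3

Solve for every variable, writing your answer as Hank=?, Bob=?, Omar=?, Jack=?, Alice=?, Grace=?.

Hank=1, Bob=5, Omar=2, Jack=4, Alice=6, Grace=3

Alice's domain is down to {6}, so Alice = 6. Eliminate 6 elsewhere: Hank, Bob.
Grace has just one choice, so Grace = 3. So Bob, Omar can't be 3.
Bob's domain is down to {5}, so Bob = 5. So Hank, Jack can't be 5.
That leaves Hank = 1. Eliminate 1 elsewhere: Omar, Jack.
That leaves Jack = 4. Eliminate 4 elsewhere: Omar.
Omar has just one choice, so Omar = 2.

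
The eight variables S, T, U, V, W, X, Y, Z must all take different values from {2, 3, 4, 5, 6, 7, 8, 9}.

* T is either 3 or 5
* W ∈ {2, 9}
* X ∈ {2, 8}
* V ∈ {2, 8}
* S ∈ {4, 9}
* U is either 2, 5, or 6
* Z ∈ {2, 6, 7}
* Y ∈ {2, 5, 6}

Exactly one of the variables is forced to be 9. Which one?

Among the 8 variables, 3 fits only T (and all 8 values in {2, 3, 4, 5, 6, 7, 8, 9} must be used), so T = 3.
The 7 still-open variables together cover exactly {2, 4, 5, 6, 7, 8, 9} — 7 values for 7 variables — and 4 appears only in S's list, so S = 4.
The 6 still-open variables draw from only 6 values {2, 5, 6, 7, 8, 9}, so each is used; only Z can be 7, hence Z = 7.
The 5 still-open variables together cover exactly {2, 5, 6, 8, 9} — 5 values for 5 variables — and 9 appears only in W's list, so W = 9.

W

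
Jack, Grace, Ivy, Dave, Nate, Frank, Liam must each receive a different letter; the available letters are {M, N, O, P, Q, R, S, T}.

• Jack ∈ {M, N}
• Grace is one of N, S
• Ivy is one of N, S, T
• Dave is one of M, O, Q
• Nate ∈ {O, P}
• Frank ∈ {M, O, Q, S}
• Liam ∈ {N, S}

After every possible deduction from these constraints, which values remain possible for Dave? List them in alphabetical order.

The 7 variables draw from only 7 values {M, N, O, P, Q, S, T}, so each is used; only Nate can be P, hence Nate = P.
The 6 still-open variables together cover exactly {M, N, O, Q, S, T} — 6 values for 6 variables — and T appears only in Ivy's list, so Ivy = T.
Grace and Liam between them cover only {N, S} — a naked pair. Remove those values from Jack, Frank.
Jack's domain is down to {M}, so Jack = M. Strike M from Dave, Frank.
No further eliminations apply; Dave can still be any of O, Q.

O, Q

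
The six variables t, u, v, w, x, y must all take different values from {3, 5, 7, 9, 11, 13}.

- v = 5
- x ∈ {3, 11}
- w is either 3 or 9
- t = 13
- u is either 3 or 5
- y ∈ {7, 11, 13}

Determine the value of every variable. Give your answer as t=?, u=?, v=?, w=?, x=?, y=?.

t=13, u=3, v=5, w=9, x=11, y=7

t's domain is down to {13}, so t = 13. Remove 13 from y.
v has just one choice, so v = 5. Remove 5 from u.
u's domain is down to {3}, so u = 3. So w, x can't be 3.
w must be 9 (only option left).
That leaves x = 11. So y can't be 11.
y has just one choice, so y = 7.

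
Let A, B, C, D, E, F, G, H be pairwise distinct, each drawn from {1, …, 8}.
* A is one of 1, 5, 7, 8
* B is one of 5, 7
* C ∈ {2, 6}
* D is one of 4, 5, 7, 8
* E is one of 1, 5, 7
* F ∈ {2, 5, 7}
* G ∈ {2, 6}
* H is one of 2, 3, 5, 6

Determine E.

1

The 8 variables together cover exactly {1, 2, 3, 4, 5, 6, 7, 8} — 8 values for 8 variables — and 3 appears only in H's list, so H = 3.
The 7 still-open variables together cover exactly {1, 2, 4, 5, 6, 7, 8} — 7 values for 7 variables — and 4 appears only in D's list, so D = 4.
The 6 still-open variables draw from only 6 values {1, 2, 5, 6, 7, 8}, so each is used; only A can be 8, hence A = 8.
The 5 still-open variables together cover exactly {1, 2, 5, 6, 7} — 5 values for 5 variables — and 1 appears only in E's list, so E = 1.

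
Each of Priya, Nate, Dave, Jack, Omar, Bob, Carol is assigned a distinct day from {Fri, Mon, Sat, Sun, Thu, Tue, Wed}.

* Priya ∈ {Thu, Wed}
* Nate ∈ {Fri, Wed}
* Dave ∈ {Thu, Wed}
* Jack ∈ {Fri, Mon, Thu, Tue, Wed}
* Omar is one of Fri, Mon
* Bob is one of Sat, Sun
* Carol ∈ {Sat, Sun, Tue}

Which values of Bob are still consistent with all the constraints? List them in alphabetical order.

Sat, Sun

Priya and Dave share exactly the 2 values {Thu, Wed}; by pigeonhole those values go to them, so strike Thu, Wed from Nate, Jack.
Nate must be Fri (only option left). So Jack, Omar can't be Fri.
Omar must be Mon (only option left). Eliminate Mon elsewhere: Jack.
Jack's domain is down to {Tue}, so Jack = Tue. Strike Tue from Carol.
No further eliminations apply; Bob can still be any of Sat, Sun.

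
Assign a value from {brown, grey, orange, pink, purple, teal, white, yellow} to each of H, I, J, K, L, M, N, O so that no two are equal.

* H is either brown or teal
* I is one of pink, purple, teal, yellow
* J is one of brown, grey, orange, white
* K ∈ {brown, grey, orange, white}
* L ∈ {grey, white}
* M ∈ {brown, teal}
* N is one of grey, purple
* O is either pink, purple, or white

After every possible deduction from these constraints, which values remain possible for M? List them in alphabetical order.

The 8 variables together cover exactly {brown, grey, orange, pink, purple, teal, white, yellow} — 8 values for 8 variables — and yellow appears only in I's list, so I = yellow.
The 7 still-open variables together cover exactly {brown, grey, orange, pink, purple, teal, white} — 7 values for 7 variables — and pink appears only in O's list, so O = pink.
Among the 6 still-open variables, purple fits only N (and all 6 values in {brown, grey, orange, purple, teal, white} must be used), so N = purple.
H and M share exactly the 2 values {brown, teal}; by pigeonhole those values go to them, so strike brown, teal from J, K.
No further eliminations apply; M can still be any of brown, teal.

brown, teal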